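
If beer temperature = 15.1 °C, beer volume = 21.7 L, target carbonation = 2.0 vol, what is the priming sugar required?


residual = 14.695·(0.01821 + 0.09011·e^(−0.04·T));  sugar = (target − residual)·4.0·V
residual = 14.695·(0.01821 + 0.09011·e^(−0.04·15.1)) = 0.9914
sugar = (2.0 − 0.9914)·4.0·21.7

87.5454 g


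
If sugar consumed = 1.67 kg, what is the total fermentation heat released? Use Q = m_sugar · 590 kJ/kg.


Q = 1.67 · 590

985.3000 kJ


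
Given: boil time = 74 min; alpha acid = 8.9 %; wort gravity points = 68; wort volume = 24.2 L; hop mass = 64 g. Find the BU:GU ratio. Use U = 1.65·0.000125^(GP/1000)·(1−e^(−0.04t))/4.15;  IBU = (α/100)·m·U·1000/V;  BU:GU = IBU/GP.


U = 1.65·0.000125^(68/1000)·(1−e^(−0.04·74))/4.15 = 0.2046
IBU = (8.9/100)·64·0.2046·1000/24.2 = 48.1584
BU:GU = 48.1584/68

0.7082


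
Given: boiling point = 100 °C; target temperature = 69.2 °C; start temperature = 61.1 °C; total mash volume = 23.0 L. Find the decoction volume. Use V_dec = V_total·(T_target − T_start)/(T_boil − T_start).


V_dec = 23.0·(69.2 − 61.1)/(100 − 61.1)

4.7892 L


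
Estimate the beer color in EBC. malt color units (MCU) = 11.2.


SRM = 1.4922·MCU^0.6859;  EBC = SRM·1.97
SRM = 1.4922·11.2^0.6859 = 7.8250
EBC = 7.8250·1.97

15.4153 EBC


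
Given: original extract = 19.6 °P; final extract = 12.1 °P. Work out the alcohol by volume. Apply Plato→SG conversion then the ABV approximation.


SG = 259/(259 − P);  ABV = (OG − FG)·131.25
OG = 259/(259 − 19.6) = 1.0819
FG = 259/(259 − 12.1) = 1.0490
ABV = (1.0819 − 1.0490)·131.25

4.3134 % ABV


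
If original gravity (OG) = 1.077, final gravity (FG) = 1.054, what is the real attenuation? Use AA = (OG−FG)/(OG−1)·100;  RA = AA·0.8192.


AA = (1.077 − 1.054)/(1.077 − 1)·100 = 29.8701
RA = 29.8701·0.8192

24.4696 %


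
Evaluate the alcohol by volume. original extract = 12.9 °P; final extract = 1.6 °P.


SG = 259/(259 − P);  ABV = (OG − FG)·131.25
OG = 259/(259 − 12.9) = 1.0524
FG = 259/(259 − 1.6) = 1.0062
ABV = (1.0524 − 1.0062)·131.25

6.0640 % ABV


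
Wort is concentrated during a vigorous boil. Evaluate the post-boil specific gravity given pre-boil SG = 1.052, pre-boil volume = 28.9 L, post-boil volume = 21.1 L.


SG_post = 1 + (SG_pre − 1)·V_pre/V_post
pts_pre = (1.052 − 1)·1000 = 52.0000
pts_post = 52.0000·28.9/21.1 = 71.2227
SG_post = 1 + 71.2227/1000

1.0712


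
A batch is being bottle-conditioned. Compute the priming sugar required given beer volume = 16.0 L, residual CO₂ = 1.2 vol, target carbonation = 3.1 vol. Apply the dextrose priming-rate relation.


sugar = (target − residual)·4.0·V
sugar = (3.1 − 1.2)·4.0·16.0

121.6000 g


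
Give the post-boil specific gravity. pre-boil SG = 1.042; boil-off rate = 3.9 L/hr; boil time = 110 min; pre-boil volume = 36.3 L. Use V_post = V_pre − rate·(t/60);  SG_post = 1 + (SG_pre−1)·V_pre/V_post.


V_post = 36.3 − 3.9·(110/60) = 29.1500
SG_post = 1 + (1.042 − 1)·36.3/29.1500

1.0523


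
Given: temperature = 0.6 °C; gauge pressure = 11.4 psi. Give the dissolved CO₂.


vols = (P + 14.695)·(0.01821 + 0.09011·e^(−0.04·T))
vols = (11.4 + 14.695)·(0.01821 + 0.09011·e^(−0.04·0.6))

2.7708 volumes


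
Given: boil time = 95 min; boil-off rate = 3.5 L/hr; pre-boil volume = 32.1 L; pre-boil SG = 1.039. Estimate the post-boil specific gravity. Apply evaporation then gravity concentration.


V_post = V_pre − rate·(t/60);  SG_post = 1 + (SG_pre−1)·V_pre/V_post
V_post = 32.1 − 3.5·(95/60) = 26.5583
SG_post = 1 + (1.039 − 1)·32.1/26.5583

1.0471


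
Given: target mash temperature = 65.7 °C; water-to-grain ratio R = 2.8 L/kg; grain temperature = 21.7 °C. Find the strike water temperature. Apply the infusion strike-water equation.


T_strike = (0.41/R)·(T_mash − T_grain) + T_mash
T_strike = (0.41/2.8)·(65.7 − 21.7) + 65.7

72.1429 °C


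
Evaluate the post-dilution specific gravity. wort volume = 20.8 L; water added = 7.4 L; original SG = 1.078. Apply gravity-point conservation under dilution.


SG_new = 1 + (SG_old − 1)·V_old/(V_old + V_water)
pts = (1.078 − 1)·1000·20.8/(20.8 + 7.4) = 57.5319
SG_new = 1 + 57.5319/1000

1.0575


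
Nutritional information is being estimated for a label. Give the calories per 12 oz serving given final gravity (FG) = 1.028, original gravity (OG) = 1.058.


ABW = (OG−FG)·131.25·0.79/FG;  °P = 259 − 259/SG (for OG→OE and FG→AE);  RE = 0.1808·OE + 0.8192·AE;  Cal = (6.9·ABW + 4·(RE−0.1))·FG·3.55
ABW = (1.058 − 1.028)·131.25·0.79/1.028 = 3.0259
OE = 259 − 259/1.058 = 14.1985 °P
AE = 259 − 259/1.028 = 7.0545 °P
RE = 0.1808·14.1985 + 0.8192·7.0545 = 8.3461 °P
Cal = (6.9·3.0259 + 4·(8.3461−0.1))·1.028·3.55

196.5682 kcal


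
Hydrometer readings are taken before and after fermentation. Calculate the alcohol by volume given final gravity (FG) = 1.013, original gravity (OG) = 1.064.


ABV = (OG − FG) · 131.25
ABV = (1.064 − 1.013) · 131.25

6.6938 % ABV


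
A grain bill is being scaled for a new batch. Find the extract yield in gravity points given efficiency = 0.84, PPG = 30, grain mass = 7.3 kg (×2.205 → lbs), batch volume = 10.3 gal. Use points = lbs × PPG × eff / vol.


lbs = 7.3 × 2.205 = 16.0965
points = 16.0965 × 30 × 0.84 / 10.3

39.3817 points


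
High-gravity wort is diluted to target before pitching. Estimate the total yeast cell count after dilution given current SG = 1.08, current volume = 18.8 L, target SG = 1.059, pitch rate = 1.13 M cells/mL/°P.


V_w = V·((SG_c−1)/(SG_t−1)−1);  °P = 259 − 259/SG_t;  cells = rate·(V+V_w)·°P
V_w = 18.8·((1.08−1)/(1.059−1)−1) = 6.6915
V_final = 18.8 + 6.6915 = 25.4915
°P = 259 − 259/1.059 = 14.4297
cells = 1.13·25.4915·14.4297

415.6522 billion cells


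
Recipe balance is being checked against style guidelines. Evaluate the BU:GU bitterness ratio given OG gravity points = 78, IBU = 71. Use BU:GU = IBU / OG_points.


BU:GU = 71 / 78

0.9103


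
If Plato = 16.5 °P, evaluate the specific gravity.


SG = 259/(259 − P)
SG = 259/(259 − 16.5)

1.0680


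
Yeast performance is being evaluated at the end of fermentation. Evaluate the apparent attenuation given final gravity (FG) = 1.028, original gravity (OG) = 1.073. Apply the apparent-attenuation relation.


AA = (OG − FG)/(OG − 1) · 100
AA = (1.073 − 1.028)/(1.073 − 1) · 100

61.6438 %


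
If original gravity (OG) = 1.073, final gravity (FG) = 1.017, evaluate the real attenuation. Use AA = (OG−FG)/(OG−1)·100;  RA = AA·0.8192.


AA = (1.073 − 1.017)/(1.073 − 1)·100 = 76.7123
RA = 76.7123·0.8192

62.8427 %


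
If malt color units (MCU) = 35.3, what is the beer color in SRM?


SRM = 1.4922 · MCU^0.6859
SRM = 1.4922 · 35.3^0.6859

17.1967 SRM


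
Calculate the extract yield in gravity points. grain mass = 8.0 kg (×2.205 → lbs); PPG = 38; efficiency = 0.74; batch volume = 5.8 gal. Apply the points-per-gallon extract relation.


points = lbs × PPG × eff / vol
lbs = 8.0 × 2.205 = 17.6400
points = 17.6400 × 38 × 0.74 / 5.8

85.5236 points


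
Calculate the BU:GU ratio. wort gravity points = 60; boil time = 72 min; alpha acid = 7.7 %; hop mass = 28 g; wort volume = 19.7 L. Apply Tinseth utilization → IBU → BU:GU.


U = 1.65·0.000125^(GP/1000)·(1−e^(−0.04t))/4.15;  IBU = (α/100)·m·U·1000/V;  BU:GU = IBU/GP
U = 1.65·0.000125^(60/1000)·(1−e^(−0.04·72))/4.15 = 0.2189
IBU = (7.7/100)·28·0.2189·1000/19.7 = 23.9521
BU:GU = 23.9521/60

0.3992


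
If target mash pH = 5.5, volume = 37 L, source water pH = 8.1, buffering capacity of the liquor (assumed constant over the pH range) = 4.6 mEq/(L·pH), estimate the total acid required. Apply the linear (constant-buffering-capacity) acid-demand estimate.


acid = buffering capacity · (pH_source − pH_target) · V
acid = 4.6 · (8.1 − 5.5) · 37

442.5200 mEq


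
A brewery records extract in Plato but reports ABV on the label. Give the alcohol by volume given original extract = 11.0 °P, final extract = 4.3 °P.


SG = 259/(259 − P);  ABV = (OG − FG)·131.25
OG = 259/(259 − 11.0) = 1.0444
FG = 259/(259 − 4.3) = 1.0169
ABV = (1.0444 − 1.0169)·131.25

3.6057 % ABV


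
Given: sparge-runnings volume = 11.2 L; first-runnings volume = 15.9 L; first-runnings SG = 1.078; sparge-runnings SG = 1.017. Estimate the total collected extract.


total = Σ (SG_i − 1)·1000·V_i
first = (1.078 − 1)·1000·15.9 = 1240.2000
sparge = (1.017 − 1)·1000·11.2 = 190.4000
total = 1240.2000 + 190.4000

1430.6000 gravity·L


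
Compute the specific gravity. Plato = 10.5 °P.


SG = 259/(259 − P)
SG = 259/(259 − 10.5)

1.0423


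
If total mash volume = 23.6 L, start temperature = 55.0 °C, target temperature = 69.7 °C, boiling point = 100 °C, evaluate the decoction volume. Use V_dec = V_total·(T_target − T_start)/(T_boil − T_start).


V_dec = 23.6·(69.7 − 55.0)/(100 − 55.0)

7.7093 L


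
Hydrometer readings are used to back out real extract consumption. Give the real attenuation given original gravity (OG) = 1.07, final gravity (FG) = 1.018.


AA = (OG−FG)/(OG−1)·100;  RA = AA·0.8192
AA = (1.07 − 1.018)/(1.07 − 1)·100 = 74.2857
RA = 74.2857·0.8192

60.8549 %


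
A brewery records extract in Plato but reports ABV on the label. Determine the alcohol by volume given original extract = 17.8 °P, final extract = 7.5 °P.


SG = 259/(259 − P);  ABV = (OG − FG)·131.25
OG = 259/(259 − 17.8) = 1.0738
FG = 259/(259 − 7.5) = 1.0298
ABV = (1.0738 − 1.0298)·131.25

5.7719 % ABV


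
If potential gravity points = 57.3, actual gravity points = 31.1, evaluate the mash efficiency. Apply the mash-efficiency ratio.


efficiency = actual / potential × 100
efficiency = 31.1 / 57.3 × 100

54.2757 %


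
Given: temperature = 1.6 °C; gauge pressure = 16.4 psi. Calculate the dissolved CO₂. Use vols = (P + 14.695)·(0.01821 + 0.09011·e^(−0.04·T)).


vols = (16.4 + 14.695)·(0.01821 + 0.09011·e^(−0.04·1.6))

3.1945 volumes


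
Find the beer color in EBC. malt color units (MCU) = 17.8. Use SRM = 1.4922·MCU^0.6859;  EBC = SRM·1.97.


SRM = 1.4922·17.8^0.6859 = 10.7520
EBC = 10.7520·1.97

21.1815 EBC


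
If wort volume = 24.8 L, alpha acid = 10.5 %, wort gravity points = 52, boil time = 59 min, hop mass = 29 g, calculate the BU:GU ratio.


U = 1.65·0.000125^(GP/1000)·(1−e^(−0.04t))/4.15;  IBU = (α/100)·m·U·1000/V;  BU:GU = IBU/GP
U = 1.65·0.000125^(52/1000)·(1−e^(−0.04·59))/4.15 = 0.2256
IBU = (10.5/100)·29·0.2256·1000/24.8 = 27.7037
BU:GU = 27.7037/52

0.5328


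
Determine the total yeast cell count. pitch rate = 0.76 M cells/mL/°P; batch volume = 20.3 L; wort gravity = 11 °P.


cells (billions) = rate · V_L · °P
cells = 0.76 · 20.3 · 11

169.7080 billion cells


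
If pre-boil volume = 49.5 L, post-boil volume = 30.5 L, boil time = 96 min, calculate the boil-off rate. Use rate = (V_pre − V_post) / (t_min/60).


rate = (49.5 − 30.5) / (96/60)

11.8750 L/hr


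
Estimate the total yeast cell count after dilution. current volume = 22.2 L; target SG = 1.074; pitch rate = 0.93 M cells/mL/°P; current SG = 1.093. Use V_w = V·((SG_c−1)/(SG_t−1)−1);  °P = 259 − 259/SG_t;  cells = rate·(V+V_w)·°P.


V_w = 22.2·((1.093−1)/(1.074−1)−1) = 5.7000
V_final = 22.2 + 5.7000 = 27.9000
°P = 259 − 259/1.074 = 17.8454
cells = 0.93·27.9000·17.8454

463.0356 billion cells


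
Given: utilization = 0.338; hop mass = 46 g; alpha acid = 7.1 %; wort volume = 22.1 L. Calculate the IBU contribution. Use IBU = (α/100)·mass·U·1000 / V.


IBU = (7.1/100)·46·0.338·1000 / 22.1

49.9506 IBU


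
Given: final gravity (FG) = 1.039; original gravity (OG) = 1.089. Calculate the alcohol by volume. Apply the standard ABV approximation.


ABV = (OG − FG) · 131.25
ABV = (1.089 − 1.039) · 131.25

6.5625 % ABV


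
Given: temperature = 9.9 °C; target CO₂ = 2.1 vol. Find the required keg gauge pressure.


psi = vols/(0.01821 + 0.09011·e^(−0.04·T)) − 14.695
psi = 2.1/(0.01821 + 0.09011·e^(−0.04·9.9)) − 14.695

11.9363 psi


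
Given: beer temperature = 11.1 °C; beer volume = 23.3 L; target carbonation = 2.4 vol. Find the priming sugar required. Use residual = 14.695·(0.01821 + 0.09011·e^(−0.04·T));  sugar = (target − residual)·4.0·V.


residual = 14.695·(0.01821 + 0.09011·e^(−0.04·11.1)) = 1.1170
sugar = (2.4 − 1.1170)·4.0·23.3

119.5753 g


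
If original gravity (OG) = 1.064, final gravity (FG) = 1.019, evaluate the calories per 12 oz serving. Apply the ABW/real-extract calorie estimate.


ABW = (OG−FG)·131.25·0.79/FG;  °P = 259 − 259/SG (for OG→OE and FG→AE);  RE = 0.1808·OE + 0.8192·AE;  Cal = (6.9·ABW + 4·(RE−0.1))·FG·3.55
ABW = (1.064 − 1.019)·131.25·0.79/1.019 = 4.5789
OE = 259 − 259/1.064 = 15.5789 °P
AE = 259 − 259/1.019 = 4.8292 °P
RE = 0.1808·15.5789 + 0.8192·4.8292 = 6.7728 °P
Cal = (6.9·4.5789 + 4·(6.7728−0.1))·1.019·3.55

210.8461 kcal


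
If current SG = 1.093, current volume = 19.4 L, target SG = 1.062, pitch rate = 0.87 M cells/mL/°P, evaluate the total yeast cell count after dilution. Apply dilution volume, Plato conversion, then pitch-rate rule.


V_w = V·((SG_c−1)/(SG_t−1)−1);  °P = 259 − 259/SG_t;  cells = rate·(V+V_w)·°P
V_w = 19.4·((1.093−1)/(1.062−1)−1) = 9.7000
V_final = 19.4 + 9.7000 = 29.1000
°P = 259 − 259/1.062 = 15.1205
cells = 0.87·29.1000·15.1205

382.8064 billion cells


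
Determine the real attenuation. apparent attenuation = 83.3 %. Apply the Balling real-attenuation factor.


RA = AA · 0.8192
RA = 83.3 · 0.8192

68.2394 %


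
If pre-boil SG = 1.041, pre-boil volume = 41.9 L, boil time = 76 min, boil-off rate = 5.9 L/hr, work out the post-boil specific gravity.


V_post = V_pre − rate·(t/60);  SG_post = 1 + (SG_pre−1)·V_pre/V_post
V_post = 41.9 − 5.9·(76/60) = 34.4267
SG_post = 1 + (1.041 − 1)·41.9/34.4267

1.0499


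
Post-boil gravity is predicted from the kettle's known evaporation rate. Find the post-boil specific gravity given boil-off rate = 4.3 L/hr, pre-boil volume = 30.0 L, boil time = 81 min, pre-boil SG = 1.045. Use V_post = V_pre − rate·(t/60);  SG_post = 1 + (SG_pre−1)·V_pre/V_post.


V_post = 30.0 − 4.3·(81/60) = 24.1950
SG_post = 1 + (1.045 − 1)·30.0/24.1950

1.0558


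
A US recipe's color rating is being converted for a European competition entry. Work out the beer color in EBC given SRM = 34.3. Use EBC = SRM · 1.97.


EBC = 34.3 · 1.97

67.5710 EBC


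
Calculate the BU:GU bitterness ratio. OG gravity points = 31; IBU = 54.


BU:GU = IBU / OG_points
BU:GU = 54 / 31

1.7419


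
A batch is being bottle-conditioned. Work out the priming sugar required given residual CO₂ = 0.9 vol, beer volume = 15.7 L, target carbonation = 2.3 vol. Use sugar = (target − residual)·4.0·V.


sugar = (2.3 − 0.9)·4.0·15.7

87.9200 g


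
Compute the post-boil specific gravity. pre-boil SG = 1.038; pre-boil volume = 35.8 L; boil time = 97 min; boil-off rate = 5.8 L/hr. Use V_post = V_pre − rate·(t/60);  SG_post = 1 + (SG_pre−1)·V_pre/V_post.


V_post = 35.8 − 5.8·(97/60) = 26.4233
SG_post = 1 + (1.038 − 1)·35.8/26.4233

1.0515


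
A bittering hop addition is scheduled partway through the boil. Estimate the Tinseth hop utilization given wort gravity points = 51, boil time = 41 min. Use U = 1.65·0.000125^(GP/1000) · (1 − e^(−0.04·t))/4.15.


bigness = 1.65·0.000125^(51/1000) = 1.0433
boil_factor = (1 − e^(−0.04·41))/4.15 = 0.1942
U = 1.0433 · 0.1942

0.2026


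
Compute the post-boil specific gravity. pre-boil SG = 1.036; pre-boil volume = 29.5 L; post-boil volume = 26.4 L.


SG_post = 1 + (SG_pre − 1)·V_pre/V_post
pts_pre = (1.036 − 1)·1000 = 36.0000
pts_post = 36.0000·29.5/26.4 = 40.2273
SG_post = 1 + 40.2273/1000

1.0402


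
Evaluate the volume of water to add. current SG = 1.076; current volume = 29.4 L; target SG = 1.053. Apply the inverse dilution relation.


V_water = V·((SG_curr − 1)/(SG_target − 1) − 1)
V_water = 29.4·((1.076 − 1)/(1.053 − 1) − 1)

12.7585 L


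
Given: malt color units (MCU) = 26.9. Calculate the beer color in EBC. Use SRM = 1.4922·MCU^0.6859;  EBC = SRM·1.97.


SRM = 1.4922·26.9^0.6859 = 14.2723
EBC = 14.2723·1.97

28.1164 EBC


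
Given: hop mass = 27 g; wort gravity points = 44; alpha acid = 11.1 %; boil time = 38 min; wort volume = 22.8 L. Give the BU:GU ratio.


U = 1.65·0.000125^(GP/1000)·(1−e^(−0.04t))/4.15;  IBU = (α/100)·m·U·1000/V;  BU:GU = IBU/GP
U = 1.65·0.000125^(44/1000)·(1−e^(−0.04·38))/4.15 = 0.2092
IBU = (11.1/100)·27·0.2092·1000/22.8 = 27.4956
BU:GU = 27.4956/44

0.6249


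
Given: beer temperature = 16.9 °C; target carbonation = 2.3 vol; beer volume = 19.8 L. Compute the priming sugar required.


residual = 14.695·(0.01821 + 0.09011·e^(−0.04·T));  sugar = (target − residual)·4.0·V
residual = 14.695·(0.01821 + 0.09011·e^(−0.04·16.9)) = 0.9411
sugar = (2.3 − 0.9411)·4.0·19.8

107.6225 g


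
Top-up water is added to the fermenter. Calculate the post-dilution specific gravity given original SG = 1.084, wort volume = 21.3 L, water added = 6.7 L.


SG_new = 1 + (SG_old − 1)·V_old/(V_old + V_water)
pts = (1.084 − 1)·1000·21.3/(21.3 + 6.7) = 63.9000
SG_new = 1 + 63.9000/1000

1.0639


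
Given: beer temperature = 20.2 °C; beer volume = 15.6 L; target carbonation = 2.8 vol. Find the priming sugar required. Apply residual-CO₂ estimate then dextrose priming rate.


residual = 14.695·(0.01821 + 0.09011·e^(−0.04·T));  sugar = (target − residual)·4.0·V
residual = 14.695·(0.01821 + 0.09011·e^(−0.04·20.2)) = 0.8578
sugar = (2.8 − 0.8578)·4.0·15.6

121.1907 g


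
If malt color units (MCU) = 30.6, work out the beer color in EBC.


SRM = 1.4922·MCU^0.6859;  EBC = SRM·1.97
SRM = 1.4922·30.6^0.6859 = 15.5913
EBC = 15.5913·1.97

30.7149 EBC


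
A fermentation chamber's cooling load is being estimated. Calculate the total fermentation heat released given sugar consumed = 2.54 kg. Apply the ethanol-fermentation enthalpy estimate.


Q = m_sugar · 590 kJ/kg
Q = 2.54 · 590

1498.6000 kJ


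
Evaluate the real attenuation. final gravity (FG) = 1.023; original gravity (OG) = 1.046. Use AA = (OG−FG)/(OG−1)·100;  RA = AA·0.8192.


AA = (1.046 − 1.023)/(1.046 − 1)·100 = 50.0000
RA = 50.0000·0.8192

40.9600 %


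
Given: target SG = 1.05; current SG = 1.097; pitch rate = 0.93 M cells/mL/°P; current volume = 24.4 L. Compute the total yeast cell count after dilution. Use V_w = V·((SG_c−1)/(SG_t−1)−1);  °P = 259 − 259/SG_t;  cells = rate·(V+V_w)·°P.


V_w = 24.4·((1.097−1)/(1.05−1)−1) = 22.9360
V_final = 24.4 + 22.9360 = 47.3360
°P = 259 − 259/1.05 = 12.3333
cells = 0.93·47.3360·12.3333

542.9439 billion cells


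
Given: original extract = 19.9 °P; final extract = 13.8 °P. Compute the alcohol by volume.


SG = 259/(259 − P);  ABV = (OG − FG)·131.25
OG = 259/(259 − 19.9) = 1.0832
FG = 259/(259 − 13.8) = 1.0563
ABV = (1.0832 − 1.0563)·131.25

3.5369 % ABV


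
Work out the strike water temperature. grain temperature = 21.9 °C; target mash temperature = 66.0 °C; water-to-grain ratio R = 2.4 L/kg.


T_strike = (0.41/R)·(T_mash − T_grain) + T_mash
T_strike = (0.41/2.4)·(66.0 − 21.9) + 66.0

73.5337 °C


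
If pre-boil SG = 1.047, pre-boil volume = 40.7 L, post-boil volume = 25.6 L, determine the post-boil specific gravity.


SG_post = 1 + (SG_pre − 1)·V_pre/V_post
pts_pre = (1.047 − 1)·1000 = 47.0000
pts_post = 47.0000·40.7/25.6 = 74.7227
SG_post = 1 + 74.7227/1000

1.0747


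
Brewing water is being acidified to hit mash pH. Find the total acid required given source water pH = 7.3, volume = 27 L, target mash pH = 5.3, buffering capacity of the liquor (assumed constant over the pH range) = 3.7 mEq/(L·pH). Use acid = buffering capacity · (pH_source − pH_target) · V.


acid = 3.7 · (7.3 − 5.3) · 27

199.8000 mEq


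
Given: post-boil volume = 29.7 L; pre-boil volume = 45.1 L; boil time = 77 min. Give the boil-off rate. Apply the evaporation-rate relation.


rate = (V_pre − V_post) / (t_min/60)
rate = (45.1 − 29.7) / (77/60)

12.0000 L/hr


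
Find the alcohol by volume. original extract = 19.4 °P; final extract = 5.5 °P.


SG = 259/(259 − P);  ABV = (OG − FG)·131.25
OG = 259/(259 − 19.4) = 1.0810
FG = 259/(259 − 5.5) = 1.0217
ABV = (1.0810 − 1.0217)·131.25

7.7795 % ABV


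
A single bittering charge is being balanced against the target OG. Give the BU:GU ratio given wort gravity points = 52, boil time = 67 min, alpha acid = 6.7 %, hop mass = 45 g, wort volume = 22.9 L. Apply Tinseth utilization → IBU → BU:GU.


U = 1.65·0.000125^(GP/1000)·(1−e^(−0.04t))/4.15;  IBU = (α/100)·m·U·1000/V;  BU:GU = IBU/GP
U = 1.65·0.000125^(52/1000)·(1−e^(−0.04·67))/4.15 = 0.2321
IBU = (6.7/100)·45·0.2321·1000/22.9 = 30.5549
BU:GU = 30.5549/52

0.5876


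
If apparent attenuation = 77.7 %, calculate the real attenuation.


RA = AA · 0.8192
RA = 77.7 · 0.8192

63.6518 %


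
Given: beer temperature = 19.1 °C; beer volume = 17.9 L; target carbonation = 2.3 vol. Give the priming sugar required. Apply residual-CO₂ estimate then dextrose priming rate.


residual = 14.695·(0.01821 + 0.09011·e^(−0.04·T));  sugar = (target − residual)·4.0·V
residual = 14.695·(0.01821 + 0.09011·e^(−0.04·19.1)) = 0.8844
sugar = (2.3 − 0.8844)·4.0·17.9

101.3575 g


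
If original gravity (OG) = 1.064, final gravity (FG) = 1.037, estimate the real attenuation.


AA = (OG−FG)/(OG−1)·100;  RA = AA·0.8192
AA = (1.064 − 1.037)/(1.064 − 1)·100 = 42.1875
RA = 42.1875·0.8192

34.5600 %


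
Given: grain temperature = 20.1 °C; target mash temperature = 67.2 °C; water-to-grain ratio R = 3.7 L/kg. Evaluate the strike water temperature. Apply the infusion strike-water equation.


T_strike = (0.41/R)·(T_mash − T_grain) + T_mash
T_strike = (0.41/3.7)·(67.2 − 20.1) + 67.2

72.4192 °C


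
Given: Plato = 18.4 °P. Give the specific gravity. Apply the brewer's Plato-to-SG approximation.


SG = 259/(259 − P)
SG = 259/(259 − 18.4)

1.0765


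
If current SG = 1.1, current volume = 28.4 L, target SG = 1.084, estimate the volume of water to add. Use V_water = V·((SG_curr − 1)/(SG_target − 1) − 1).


V_water = 28.4·((1.1 − 1)/(1.084 − 1) − 1)

5.4095 L


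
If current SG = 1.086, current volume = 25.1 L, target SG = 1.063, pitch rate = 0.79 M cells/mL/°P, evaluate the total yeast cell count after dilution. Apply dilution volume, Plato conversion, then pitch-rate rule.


V_w = V·((SG_c−1)/(SG_t−1)−1);  °P = 259 − 259/SG_t;  cells = rate·(V+V_w)·°P
V_w = 25.1·((1.086−1)/(1.063−1)−1) = 9.1635
V_final = 25.1 + 9.1635 = 34.2635
°P = 259 − 259/1.063 = 15.3500
cells = 0.79·34.2635·15.3500

415.4950 billion cells


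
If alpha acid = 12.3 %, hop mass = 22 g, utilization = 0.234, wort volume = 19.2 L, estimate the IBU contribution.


IBU = (α/100)·mass·U·1000 / V
IBU = (12.3/100)·22·0.234·1000 / 19.2

32.9794 IBU


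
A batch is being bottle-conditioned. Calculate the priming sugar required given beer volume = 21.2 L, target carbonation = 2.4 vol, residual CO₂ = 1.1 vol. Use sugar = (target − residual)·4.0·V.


sugar = (2.4 − 1.1)·4.0·21.2

110.2400 g


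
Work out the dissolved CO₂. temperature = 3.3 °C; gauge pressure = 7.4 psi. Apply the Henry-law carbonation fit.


vols = (P + 14.695)·(0.01821 + 0.09011·e^(−0.04·T))
vols = (7.4 + 14.695)·(0.01821 + 0.09011·e^(−0.04·3.3))

2.1471 volumes


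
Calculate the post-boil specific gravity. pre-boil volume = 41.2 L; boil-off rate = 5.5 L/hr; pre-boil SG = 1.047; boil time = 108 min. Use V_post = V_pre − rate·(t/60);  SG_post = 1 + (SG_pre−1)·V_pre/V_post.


V_post = 41.2 − 5.5·(108/60) = 31.3000
SG_post = 1 + (1.047 − 1)·41.2/31.3000

1.0619


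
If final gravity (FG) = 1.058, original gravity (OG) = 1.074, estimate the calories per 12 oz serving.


ABW = (OG−FG)·131.25·0.79/FG;  °P = 259 − 259/SG (for OG→OE and FG→AE);  RE = 0.1808·OE + 0.8192·AE;  Cal = (6.9·ABW + 4·(RE−0.1))·FG·3.55
ABW = (1.074 − 1.058)·131.25·0.79/1.058 = 1.5681
OE = 259 − 259/1.074 = 17.8454 °P
AE = 259 − 259/1.058 = 14.1985 °P
RE = 0.1808·17.8454 + 0.8192·14.1985 = 14.8579 °P
Cal = (6.9·1.5681 + 4·(14.8579−0.1))·1.058·3.55

262.3533 kcal


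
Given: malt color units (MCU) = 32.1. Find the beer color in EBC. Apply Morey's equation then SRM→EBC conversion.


SRM = 1.4922·MCU^0.6859;  EBC = SRM·1.97
SRM = 1.4922·32.1^0.6859 = 16.1116
EBC = 16.1116·1.97

31.7399 EBC


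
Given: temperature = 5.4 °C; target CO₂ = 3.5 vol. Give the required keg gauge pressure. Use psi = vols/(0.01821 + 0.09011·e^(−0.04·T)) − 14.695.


psi = 3.5/(0.01821 + 0.09011·e^(−0.04·5.4)) − 14.695

23.8450 psi


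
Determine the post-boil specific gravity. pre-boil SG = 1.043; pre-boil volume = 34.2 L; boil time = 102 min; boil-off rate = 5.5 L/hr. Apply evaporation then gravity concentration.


V_post = V_pre − rate·(t/60);  SG_post = 1 + (SG_pre−1)·V_pre/V_post
V_post = 34.2 − 5.5·(102/60) = 24.8500
SG_post = 1 + (1.043 − 1)·34.2/24.8500

1.0592


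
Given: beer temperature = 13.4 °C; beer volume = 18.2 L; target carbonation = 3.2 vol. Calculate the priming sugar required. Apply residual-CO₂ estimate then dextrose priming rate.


residual = 14.695·(0.01821 + 0.09011·e^(−0.04·T));  sugar = (target − residual)·4.0·V
residual = 14.695·(0.01821 + 0.09011·e^(−0.04·13.4)) = 1.0423
sugar = (3.2 − 1.0423)·4.0·18.2

157.0773 g


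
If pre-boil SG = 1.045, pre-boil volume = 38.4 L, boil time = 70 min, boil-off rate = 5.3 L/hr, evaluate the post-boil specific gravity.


V_post = V_pre − rate·(t/60);  SG_post = 1 + (SG_pre−1)·V_pre/V_post
V_post = 38.4 − 5.3·(70/60) = 32.2167
SG_post = 1 + (1.045 − 1)·38.4/32.2167

1.0536


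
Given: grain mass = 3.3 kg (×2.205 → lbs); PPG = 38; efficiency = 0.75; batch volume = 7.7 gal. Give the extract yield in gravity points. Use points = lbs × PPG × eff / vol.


lbs = 3.3 × 2.205 = 7.2765
points = 7.2765 × 38 × 0.75 / 7.7

26.9325 points


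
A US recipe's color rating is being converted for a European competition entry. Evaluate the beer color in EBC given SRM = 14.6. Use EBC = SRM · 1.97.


EBC = 14.6 · 1.97

28.7620 EBC


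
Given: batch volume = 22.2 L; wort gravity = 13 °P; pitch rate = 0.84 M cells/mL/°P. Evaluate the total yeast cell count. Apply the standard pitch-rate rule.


cells (billions) = rate · V_L · °P
cells = 0.84 · 22.2 · 13

242.4240 billion cells


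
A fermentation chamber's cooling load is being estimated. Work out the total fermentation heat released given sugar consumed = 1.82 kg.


Q = m_sugar · 590 kJ/kg
Q = 1.82 · 590

1073.8000 kJ


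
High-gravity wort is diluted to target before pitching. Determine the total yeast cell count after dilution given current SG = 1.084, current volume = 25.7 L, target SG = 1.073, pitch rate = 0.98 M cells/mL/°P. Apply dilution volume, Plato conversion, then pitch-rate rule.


V_w = V·((SG_c−1)/(SG_t−1)−1);  °P = 259 − 259/SG_t;  cells = rate·(V+V_w)·°P
V_w = 25.7·((1.084−1)/(1.073−1)−1) = 3.8726
V_final = 25.7 + 3.8726 = 29.5726
°P = 259 − 259/1.073 = 17.6207
cells = 0.98·29.5726·17.6207

510.6679 billion cells


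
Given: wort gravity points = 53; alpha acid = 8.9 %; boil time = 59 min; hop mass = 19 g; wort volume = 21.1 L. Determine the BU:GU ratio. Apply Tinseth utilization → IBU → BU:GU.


U = 1.65·0.000125^(GP/1000)·(1−e^(−0.04t))/4.15;  IBU = (α/100)·m·U·1000/V;  BU:GU = IBU/GP
U = 1.65·0.000125^(53/1000)·(1−e^(−0.04·59))/4.15 = 0.2236
IBU = (8.9/100)·19·0.2236·1000/21.1 = 17.9209
BU:GU = 17.9209/53

0.3381


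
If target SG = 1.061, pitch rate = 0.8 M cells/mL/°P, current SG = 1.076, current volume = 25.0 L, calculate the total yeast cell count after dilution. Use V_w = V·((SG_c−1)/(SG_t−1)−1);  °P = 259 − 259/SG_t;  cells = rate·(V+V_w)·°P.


V_w = 25.0·((1.076−1)/(1.061−1)−1) = 6.1475
V_final = 25.0 + 6.1475 = 31.1475
°P = 259 − 259/1.061 = 14.8907
cells = 0.8·31.1475·14.8907

371.0462 billion cells


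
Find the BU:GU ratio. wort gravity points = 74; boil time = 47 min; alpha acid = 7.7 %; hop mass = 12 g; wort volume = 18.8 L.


U = 1.65·0.000125^(GP/1000)·(1−e^(−0.04t))/4.15;  IBU = (α/100)·m·U·1000/V;  BU:GU = IBU/GP
U = 1.65·0.000125^(74/1000)·(1−e^(−0.04·47))/4.15 = 0.1733
IBU = (7.7/100)·12·0.1733·1000/18.8 = 8.5156
BU:GU = 8.5156/74

0.1151


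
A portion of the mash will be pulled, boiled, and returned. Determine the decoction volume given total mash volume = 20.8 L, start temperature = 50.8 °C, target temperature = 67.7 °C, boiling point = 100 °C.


V_dec = V_total·(T_target − T_start)/(T_boil − T_start)
V_dec = 20.8·(67.7 − 50.8)/(100 − 50.8)

7.1447 L


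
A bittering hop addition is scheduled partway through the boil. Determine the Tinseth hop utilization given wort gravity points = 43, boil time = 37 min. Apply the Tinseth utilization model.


U = 1.65·0.000125^(GP/1000) · (1 − e^(−0.04·t))/4.15
bigness = 1.65·0.000125^(43/1000) = 1.1211
boil_factor = (1 − e^(−0.04·37))/4.15 = 0.1861
U = 1.1211 · 0.1861

0.2087


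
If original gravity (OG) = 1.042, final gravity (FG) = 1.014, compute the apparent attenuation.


AA = (OG − FG)/(OG − 1) · 100
AA = (1.042 − 1.014)/(1.042 − 1) · 100

66.6667 %


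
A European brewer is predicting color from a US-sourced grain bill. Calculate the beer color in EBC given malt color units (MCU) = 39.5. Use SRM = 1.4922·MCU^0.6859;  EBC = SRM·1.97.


SRM = 1.4922·39.5^0.6859 = 18.5752
EBC = 18.5752·1.97

36.5931 EBC


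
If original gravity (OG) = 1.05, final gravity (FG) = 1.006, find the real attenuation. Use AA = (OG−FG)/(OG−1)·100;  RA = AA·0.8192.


AA = (1.05 − 1.006)/(1.05 − 1)·100 = 88.0000
RA = 88.0000·0.8192

72.0896 %


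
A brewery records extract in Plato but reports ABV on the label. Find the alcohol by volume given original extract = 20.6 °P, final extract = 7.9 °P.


SG = 259/(259 − P);  ABV = (OG − FG)·131.25
OG = 259/(259 − 20.6) = 1.0864
FG = 259/(259 − 7.9) = 1.0315
ABV = (1.0864 − 1.0315)·131.25

7.2119 % ABV


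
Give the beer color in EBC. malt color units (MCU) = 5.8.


SRM = 1.4922·MCU^0.6859;  EBC = SRM·1.97
SRM = 1.4922·5.8^0.6859 = 4.9827
EBC = 4.9827·1.97

9.8159 EBC


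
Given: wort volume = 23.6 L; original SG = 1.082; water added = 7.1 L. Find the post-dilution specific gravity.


SG_new = 1 + (SG_old − 1)·V_old/(V_old + V_water)
pts = (1.082 − 1)·1000·23.6/(23.6 + 7.1) = 63.0358
SG_new = 1 + 63.0358/1000

1.0630


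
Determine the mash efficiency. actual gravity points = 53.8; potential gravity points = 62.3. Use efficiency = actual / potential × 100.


efficiency = 53.8 / 62.3 × 100

86.3563 %


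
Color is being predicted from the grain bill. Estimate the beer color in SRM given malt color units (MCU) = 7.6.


SRM = 1.4922 · MCU^0.6859
SRM = 1.4922 · 7.6^0.6859

5.9976 SRM


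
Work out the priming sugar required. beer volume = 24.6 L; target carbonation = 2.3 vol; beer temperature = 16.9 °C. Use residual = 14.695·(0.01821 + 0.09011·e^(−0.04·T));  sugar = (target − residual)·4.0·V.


residual = 14.695·(0.01821 + 0.09011·e^(−0.04·16.9)) = 0.9411
sugar = (2.3 − 0.9411)·4.0·24.6

133.7128 g


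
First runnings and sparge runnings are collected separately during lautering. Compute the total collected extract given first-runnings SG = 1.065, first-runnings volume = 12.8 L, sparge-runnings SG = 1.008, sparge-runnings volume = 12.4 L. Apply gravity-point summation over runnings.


total = Σ (SG_i − 1)·1000·V_i
first = (1.065 − 1)·1000·12.8 = 832.0000
sparge = (1.008 − 1)·1000·12.4 = 99.2000
total = 832.0000 + 99.2000

931.2000 gravity·L


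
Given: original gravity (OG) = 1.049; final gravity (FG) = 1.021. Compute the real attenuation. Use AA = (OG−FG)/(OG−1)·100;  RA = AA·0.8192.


AA = (1.049 − 1.021)/(1.049 − 1)·100 = 57.1429
RA = 57.1429·0.8192

46.8114 %


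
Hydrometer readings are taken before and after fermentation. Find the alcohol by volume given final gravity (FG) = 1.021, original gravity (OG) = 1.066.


ABV = (OG − FG) · 131.25
ABV = (1.066 − 1.021) · 131.25

5.9063 % ABV


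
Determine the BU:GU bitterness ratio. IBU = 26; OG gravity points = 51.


BU:GU = IBU / OG_points
BU:GU = 26 / 51

0.5098


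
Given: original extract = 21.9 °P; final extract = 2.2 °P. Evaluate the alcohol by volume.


SG = 259/(259 − P);  ABV = (OG − FG)·131.25
OG = 259/(259 − 21.9) = 1.0924
FG = 259/(259 − 2.2) = 1.0086
ABV = (1.0924 − 1.0086)·131.25

10.9986 % ABV


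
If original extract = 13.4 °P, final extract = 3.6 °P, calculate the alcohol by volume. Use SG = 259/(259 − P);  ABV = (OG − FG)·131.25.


OG = 259/(259 − 13.4) = 1.0546
FG = 259/(259 − 3.6) = 1.0141
ABV = (1.0546 − 1.0141)·131.25

5.3110 % ABV


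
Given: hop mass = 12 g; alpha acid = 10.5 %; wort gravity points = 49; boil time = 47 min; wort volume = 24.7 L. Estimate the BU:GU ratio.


U = 1.65·0.000125^(GP/1000)·(1−e^(−0.04t))/4.15;  IBU = (α/100)·m·U·1000/V;  BU:GU = IBU/GP
U = 1.65·0.000125^(49/1000)·(1−e^(−0.04·47))/4.15 = 0.2169
IBU = (10.5/100)·12·0.2169·1000/24.7 = 11.0650
BU:GU = 11.0650/49

0.2258


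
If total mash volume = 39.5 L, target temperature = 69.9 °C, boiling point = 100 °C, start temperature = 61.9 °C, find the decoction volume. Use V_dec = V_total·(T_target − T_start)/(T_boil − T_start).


V_dec = 39.5·(69.9 − 61.9)/(100 − 61.9)

8.2940 L


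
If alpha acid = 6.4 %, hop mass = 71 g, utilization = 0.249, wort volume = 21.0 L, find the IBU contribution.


IBU = (α/100)·mass·U·1000 / V
IBU = (6.4/100)·71·0.249·1000 / 21.0

53.8789 IBU


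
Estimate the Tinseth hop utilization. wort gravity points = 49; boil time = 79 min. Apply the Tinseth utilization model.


U = 1.65·0.000125^(GP/1000) · (1 − e^(−0.04·t))/4.15
bigness = 1.65·0.000125^(49/1000) = 1.0623
boil_factor = (1 − e^(−0.04·79))/4.15 = 0.2307
U = 1.0623 · 0.2307

0.2451


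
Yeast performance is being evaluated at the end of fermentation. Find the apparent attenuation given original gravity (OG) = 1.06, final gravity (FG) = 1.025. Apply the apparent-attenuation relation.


AA = (OG − FG)/(OG − 1) · 100
AA = (1.06 − 1.025)/(1.06 − 1) · 100

58.3333 %


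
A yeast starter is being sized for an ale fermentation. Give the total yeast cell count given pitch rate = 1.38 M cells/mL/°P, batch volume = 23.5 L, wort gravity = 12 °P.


cells (billions) = rate · V_L · °P
cells = 1.38 · 23.5 · 12

389.1600 billion cells


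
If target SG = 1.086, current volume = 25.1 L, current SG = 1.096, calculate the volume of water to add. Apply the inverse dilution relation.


V_water = V·((SG_curr − 1)/(SG_target − 1) − 1)
V_water = 25.1·((1.096 − 1)/(1.086 − 1) − 1)

2.9186 L


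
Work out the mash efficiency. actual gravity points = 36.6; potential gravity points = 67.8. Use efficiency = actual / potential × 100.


efficiency = 36.6 / 67.8 × 100

53.9823 %


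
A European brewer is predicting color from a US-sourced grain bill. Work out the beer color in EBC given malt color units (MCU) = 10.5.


SRM = 1.4922·MCU^0.6859;  EBC = SRM·1.97
SRM = 1.4922·10.5^0.6859 = 7.4862
EBC = 7.4862·1.97

14.7478 EBC


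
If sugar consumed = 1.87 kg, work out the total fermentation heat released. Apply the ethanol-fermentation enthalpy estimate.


Q = m_sugar · 590 kJ/kg
Q = 1.87 · 590

1103.3000 kJ


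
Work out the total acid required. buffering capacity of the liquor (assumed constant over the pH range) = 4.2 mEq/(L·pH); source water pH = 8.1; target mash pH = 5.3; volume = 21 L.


acid = buffering capacity · (pH_source − pH_target) · V
acid = 4.2 · (8.1 − 5.3) · 21

246.9600 mEq


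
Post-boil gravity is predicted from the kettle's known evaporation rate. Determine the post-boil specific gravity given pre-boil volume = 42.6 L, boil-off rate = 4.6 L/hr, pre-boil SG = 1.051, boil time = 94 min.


V_post = V_pre − rate·(t/60);  SG_post = 1 + (SG_pre−1)·V_pre/V_post
V_post = 42.6 − 4.6·(94/60) = 35.3933
SG_post = 1 + (1.051 − 1)·42.6/35.3933

1.0614


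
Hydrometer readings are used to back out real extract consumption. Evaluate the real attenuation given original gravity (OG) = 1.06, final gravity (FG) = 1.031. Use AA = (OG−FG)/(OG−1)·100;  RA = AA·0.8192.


AA = (1.06 − 1.031)/(1.06 − 1)·100 = 48.3333
RA = 48.3333·0.8192

39.5947 %


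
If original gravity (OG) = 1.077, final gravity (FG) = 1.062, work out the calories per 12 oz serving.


ABW = (OG−FG)·131.25·0.79/FG;  °P = 259 − 259/SG (for OG→OE and FG→AE);  RE = 0.1808·OE + 0.8192·AE;  Cal = (6.9·ABW + 4·(RE−0.1))·FG·3.55
ABW = (1.077 − 1.062)·131.25·0.79/1.062 = 1.4645
OE = 259 − 259/1.077 = 18.5172 °P
AE = 259 − 259/1.062 = 15.1205 °P
RE = 0.1808·18.5172 + 0.8192·15.1205 = 15.7346 °P
Cal = (6.9·1.4645 + 4·(15.7346−0.1))·1.062·3.55

273.8740 kcal


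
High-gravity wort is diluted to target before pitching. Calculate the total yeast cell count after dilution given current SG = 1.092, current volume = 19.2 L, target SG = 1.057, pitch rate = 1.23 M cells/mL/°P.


V_w = V·((SG_c−1)/(SG_t−1)−1);  °P = 259 − 259/SG_t;  cells = rate·(V+V_w)·°P
V_w = 19.2·((1.092−1)/(1.057−1)−1) = 11.7895
V_final = 19.2 + 11.7895 = 30.9895
°P = 259 − 259/1.057 = 13.9669
cells = 1.23·30.9895·13.9669

532.3766 billion cells


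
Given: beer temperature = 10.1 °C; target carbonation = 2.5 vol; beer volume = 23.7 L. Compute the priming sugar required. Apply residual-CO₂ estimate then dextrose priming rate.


residual = 14.695·(0.01821 + 0.09011·e^(−0.04·T));  sugar = (target − residual)·4.0·V
residual = 14.695·(0.01821 + 0.09011·e^(−0.04·10.1)) = 1.1517
sugar = (2.5 − 1.1517)·4.0·23.7

127.8219 g


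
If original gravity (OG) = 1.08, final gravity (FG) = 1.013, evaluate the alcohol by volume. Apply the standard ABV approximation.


ABV = (OG − FG) · 131.25
ABV = (1.08 − 1.013) · 131.25

8.7938 % ABV


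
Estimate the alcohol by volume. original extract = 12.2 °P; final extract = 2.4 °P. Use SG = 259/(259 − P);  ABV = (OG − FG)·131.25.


OG = 259/(259 − 12.2) = 1.0494
FG = 259/(259 − 2.4) = 1.0094
ABV = (1.0494 − 1.0094)·131.25

5.2605 % ABV


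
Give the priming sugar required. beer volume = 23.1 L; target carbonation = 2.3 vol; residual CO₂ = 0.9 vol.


sugar = (target − residual)·4.0·V
sugar = (2.3 − 0.9)·4.0·23.1

129.3600 g


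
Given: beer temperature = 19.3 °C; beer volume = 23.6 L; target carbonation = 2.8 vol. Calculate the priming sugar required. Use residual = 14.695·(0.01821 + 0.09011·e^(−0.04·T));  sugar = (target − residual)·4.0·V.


residual = 14.695·(0.01821 + 0.09011·e^(−0.04·19.3)) = 0.8795
sugar = (2.8 − 0.8795)·4.0·23.6

181.2973 g
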